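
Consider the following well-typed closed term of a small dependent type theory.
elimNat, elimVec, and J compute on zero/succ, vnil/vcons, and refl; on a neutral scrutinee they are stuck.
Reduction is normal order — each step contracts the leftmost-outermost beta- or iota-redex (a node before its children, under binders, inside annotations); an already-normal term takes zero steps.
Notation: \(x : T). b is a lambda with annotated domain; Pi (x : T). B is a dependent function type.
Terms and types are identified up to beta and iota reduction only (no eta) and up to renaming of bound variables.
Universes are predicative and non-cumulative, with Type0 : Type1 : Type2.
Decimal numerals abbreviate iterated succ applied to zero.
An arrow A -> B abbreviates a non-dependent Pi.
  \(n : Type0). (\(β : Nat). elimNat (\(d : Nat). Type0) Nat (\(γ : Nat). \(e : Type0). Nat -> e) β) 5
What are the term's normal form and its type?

resulting normal form:
  \(n : Type0). Nat -> Nat -> Nat -> Nat -> Nat -> Nat
the term's type:
  Type0 -> Type0
observation: reduction starts at a beta-redex, and 17 normal-order steps reach the normal form.


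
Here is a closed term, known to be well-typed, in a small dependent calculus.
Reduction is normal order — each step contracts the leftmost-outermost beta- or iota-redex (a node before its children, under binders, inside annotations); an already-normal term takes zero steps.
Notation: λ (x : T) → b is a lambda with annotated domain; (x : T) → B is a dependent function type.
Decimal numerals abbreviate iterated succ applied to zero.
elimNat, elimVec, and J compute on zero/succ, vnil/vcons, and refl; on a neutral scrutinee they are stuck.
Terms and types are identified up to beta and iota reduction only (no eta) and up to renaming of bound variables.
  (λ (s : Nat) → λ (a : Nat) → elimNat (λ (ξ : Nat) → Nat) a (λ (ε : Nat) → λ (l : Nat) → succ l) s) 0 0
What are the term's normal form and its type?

reduced normal form:
  0
inferred type:
  Nat


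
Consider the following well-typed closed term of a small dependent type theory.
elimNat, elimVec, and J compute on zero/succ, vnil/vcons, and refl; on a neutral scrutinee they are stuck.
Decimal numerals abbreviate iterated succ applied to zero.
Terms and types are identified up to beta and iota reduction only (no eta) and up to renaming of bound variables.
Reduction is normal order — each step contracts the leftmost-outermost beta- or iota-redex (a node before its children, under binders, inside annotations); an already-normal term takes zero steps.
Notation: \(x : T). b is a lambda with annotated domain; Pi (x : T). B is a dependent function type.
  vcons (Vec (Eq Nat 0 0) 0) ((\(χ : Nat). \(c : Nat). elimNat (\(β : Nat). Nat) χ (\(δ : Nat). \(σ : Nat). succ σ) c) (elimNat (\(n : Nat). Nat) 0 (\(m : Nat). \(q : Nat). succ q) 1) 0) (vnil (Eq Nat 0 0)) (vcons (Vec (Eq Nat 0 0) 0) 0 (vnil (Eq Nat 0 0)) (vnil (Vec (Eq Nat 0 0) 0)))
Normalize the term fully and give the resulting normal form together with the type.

reduced normal form:
  vcons (Vec (Eq Nat 0 0) 0) 1 (vnil (Eq Nat 0 0)) (vcons (Vec (Eq Nat 0 0) 0) 0 (vnil (Eq Nat 0 0)) (vnil (Vec (Eq Nat 0 0) 0)))
inferred type:
  Vec (Vec (Eq Nat 0 0) 0) 2
observation: 7 normal-order steps separate the term from its normal form.


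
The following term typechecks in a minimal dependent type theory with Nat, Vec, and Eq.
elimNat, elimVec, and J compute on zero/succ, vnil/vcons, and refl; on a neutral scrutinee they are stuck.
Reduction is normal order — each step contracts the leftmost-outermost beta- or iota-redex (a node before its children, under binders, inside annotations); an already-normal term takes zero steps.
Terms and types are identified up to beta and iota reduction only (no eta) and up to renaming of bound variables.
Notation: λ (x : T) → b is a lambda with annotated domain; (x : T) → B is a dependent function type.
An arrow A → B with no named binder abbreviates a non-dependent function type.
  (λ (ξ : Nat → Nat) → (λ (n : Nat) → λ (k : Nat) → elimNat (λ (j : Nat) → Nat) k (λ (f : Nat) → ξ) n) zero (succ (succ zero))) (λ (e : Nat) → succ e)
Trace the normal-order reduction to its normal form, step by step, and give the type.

reduction (normal order):
  (λ (ξ : Nat → Nat) → (λ (n : Nat) → λ (k : Nat) → elimNat (λ (j : Nat) → Nat) k (λ (f : Nat) → ξ) n) zero (succ (succ zero))) (λ (e : Nat) → succ e)
  ~> (λ (ξ : Nat) → λ (n : Nat) → elimNat (λ (k : Nat) → Nat) n (λ (j : Nat) → λ (f : Nat) → succ f) ξ) zero (succ (succ zero))
  ~> (λ (ξ : Nat) → elimNat (λ (n : Nat) → Nat) ξ (λ (k : Nat) → λ (j : Nat) → succ j) zero) (succ (succ zero))
  ~> elimNat (λ (ξ : Nat) → Nat) (succ (succ zero)) (λ (n : Nat) → λ (k : Nat) → succ k) zero
  ~> succ (succ zero)
type:
  Nat


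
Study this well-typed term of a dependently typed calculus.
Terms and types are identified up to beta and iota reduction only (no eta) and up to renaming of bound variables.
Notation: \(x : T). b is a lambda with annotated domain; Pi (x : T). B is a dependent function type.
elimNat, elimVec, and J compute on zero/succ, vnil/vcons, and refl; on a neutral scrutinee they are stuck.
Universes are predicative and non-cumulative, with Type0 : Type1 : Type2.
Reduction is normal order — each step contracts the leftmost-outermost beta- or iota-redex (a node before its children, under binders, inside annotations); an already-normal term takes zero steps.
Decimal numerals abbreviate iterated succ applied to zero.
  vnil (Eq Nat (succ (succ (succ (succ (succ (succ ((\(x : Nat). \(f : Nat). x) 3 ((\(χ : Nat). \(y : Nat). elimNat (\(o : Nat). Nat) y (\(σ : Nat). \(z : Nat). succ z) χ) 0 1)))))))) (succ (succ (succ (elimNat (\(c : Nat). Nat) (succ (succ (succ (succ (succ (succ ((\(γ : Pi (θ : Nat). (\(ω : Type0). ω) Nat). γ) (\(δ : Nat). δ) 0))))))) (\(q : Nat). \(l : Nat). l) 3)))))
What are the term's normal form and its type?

normal form:
  vnil (Eq Nat 9 9)
the term's type:
  Vec (Eq Nat 9 9) 0
observation: normalization takes exactly 14 steps under the normal-order strategy.


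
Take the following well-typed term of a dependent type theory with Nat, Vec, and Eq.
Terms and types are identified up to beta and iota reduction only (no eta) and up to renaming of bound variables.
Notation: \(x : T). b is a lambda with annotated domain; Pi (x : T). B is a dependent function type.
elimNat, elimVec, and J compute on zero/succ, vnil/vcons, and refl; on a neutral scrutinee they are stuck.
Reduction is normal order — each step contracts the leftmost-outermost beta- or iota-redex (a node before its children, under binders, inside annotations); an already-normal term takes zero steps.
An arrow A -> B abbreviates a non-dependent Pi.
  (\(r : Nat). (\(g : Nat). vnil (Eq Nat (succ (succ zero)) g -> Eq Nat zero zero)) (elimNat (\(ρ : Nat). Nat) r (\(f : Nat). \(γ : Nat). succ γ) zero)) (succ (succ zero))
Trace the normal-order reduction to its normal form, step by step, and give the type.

normal-order reduction sequence:
  (\(r : Nat). (\(g : Nat). vnil (Eq Nat (succ (succ zero)) g -> Eq Nat zero zero)) (elimNat (\(ρ : Nat). Nat) r (\(f : Nat). \(γ : Nat). succ γ) zero)) (succ (succ zero))
  ~> (\(r : Nat). vnil (Eq Nat (succ (succ zero)) r -> Eq Nat zero zero)) (elimNat (\(g : Nat). Nat) (succ (succ zero)) (\(ρ : Nat). \(f : Nat). succ f) zero)
  ~> vnil (Eq Nat (succ (succ zero)) (elimNat (\(r : Nat). Nat) (succ (succ zero)) (\(g : Nat). \(ρ : Nat). succ ρ) zero) -> Eq Nat zero zero)
  ~> vnil (Eq Nat (succ (succ zero)) (succ (succ zero)) -> Eq Nat zero zero)
inferred type:
  Vec (Eq Nat (succ (succ zero)) (succ (succ zero)) -> Eq Nat zero zero) zero


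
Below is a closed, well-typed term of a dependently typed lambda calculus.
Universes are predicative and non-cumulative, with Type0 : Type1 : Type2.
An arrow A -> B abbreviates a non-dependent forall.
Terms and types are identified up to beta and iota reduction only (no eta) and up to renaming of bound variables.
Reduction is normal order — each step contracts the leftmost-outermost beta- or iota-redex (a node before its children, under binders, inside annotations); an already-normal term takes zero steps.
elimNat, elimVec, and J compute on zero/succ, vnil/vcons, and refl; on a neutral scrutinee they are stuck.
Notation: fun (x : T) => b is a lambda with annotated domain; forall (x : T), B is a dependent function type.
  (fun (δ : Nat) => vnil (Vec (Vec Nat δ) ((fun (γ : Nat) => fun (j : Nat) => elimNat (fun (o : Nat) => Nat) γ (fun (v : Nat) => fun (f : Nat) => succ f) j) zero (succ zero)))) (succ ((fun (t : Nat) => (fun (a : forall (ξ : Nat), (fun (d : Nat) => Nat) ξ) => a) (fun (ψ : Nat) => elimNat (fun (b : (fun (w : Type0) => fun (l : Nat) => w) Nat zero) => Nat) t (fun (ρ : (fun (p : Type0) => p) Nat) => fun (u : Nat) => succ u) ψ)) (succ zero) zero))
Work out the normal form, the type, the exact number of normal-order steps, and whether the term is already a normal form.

normal form:
  vnil (Vec (Vec Nat (succ (succ zero))) (succ zero))
the term's type:
  Vec (Vec (Vec Nat (succ (succ zero))) (succ zero)) zero
reduction steps (normal order): 11
term was already normal: no
first contracted redex: a beta-redex


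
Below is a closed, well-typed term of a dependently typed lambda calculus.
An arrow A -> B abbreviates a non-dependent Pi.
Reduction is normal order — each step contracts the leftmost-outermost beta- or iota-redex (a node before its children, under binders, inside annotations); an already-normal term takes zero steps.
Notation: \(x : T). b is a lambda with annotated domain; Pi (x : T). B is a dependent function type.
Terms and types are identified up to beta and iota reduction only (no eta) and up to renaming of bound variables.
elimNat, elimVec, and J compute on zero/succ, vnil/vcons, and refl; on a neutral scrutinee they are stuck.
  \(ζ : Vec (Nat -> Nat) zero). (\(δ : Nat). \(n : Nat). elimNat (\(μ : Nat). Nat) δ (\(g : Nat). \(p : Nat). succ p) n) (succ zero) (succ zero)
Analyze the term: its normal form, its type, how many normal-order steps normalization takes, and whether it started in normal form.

resulting normal form:
  \(ζ : Vec (Nat -> Nat) zero). succ (succ zero)
the term's type:
  Vec (Nat -> Nat) zero -> Nat
normal-order step count: 6
started in normal form: no
first contracted redex: a beta-redex


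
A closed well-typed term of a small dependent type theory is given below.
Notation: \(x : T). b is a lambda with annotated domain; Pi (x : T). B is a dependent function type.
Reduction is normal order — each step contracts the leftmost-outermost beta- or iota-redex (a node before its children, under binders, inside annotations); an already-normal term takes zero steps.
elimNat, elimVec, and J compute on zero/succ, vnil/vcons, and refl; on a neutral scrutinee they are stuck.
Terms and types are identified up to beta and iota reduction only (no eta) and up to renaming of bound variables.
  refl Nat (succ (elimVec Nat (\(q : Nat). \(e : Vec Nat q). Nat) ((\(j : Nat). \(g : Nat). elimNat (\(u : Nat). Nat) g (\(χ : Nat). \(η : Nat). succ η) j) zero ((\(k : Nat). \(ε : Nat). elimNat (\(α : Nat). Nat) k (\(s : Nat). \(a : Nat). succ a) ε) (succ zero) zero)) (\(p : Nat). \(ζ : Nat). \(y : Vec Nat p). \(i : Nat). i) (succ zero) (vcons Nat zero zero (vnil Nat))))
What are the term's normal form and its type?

normal form:
  refl Nat (succ (succ zero))
inferred type:
  Eq Nat (succ (succ zero)) (succ (succ zero))


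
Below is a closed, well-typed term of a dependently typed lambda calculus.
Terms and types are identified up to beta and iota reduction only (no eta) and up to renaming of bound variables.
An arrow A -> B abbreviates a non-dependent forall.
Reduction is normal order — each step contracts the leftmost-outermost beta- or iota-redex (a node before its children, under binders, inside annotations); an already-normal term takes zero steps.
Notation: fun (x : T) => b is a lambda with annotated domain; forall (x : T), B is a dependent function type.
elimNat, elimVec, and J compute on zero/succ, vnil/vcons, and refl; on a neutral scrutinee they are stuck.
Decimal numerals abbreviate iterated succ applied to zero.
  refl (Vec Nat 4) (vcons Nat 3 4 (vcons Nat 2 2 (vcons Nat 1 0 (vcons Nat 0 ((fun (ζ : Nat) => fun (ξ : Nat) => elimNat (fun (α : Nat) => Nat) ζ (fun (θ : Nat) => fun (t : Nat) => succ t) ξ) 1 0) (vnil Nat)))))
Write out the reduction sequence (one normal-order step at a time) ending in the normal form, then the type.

normal-order reduction:
  refl (Vec Nat 4) (vcons Nat 3 4 (vcons Nat 2 2 (vcons Nat 1 0 (vcons Nat 0 ((fun (ζ : Nat) => fun (ξ : Nat) => elimNat (fun (α : Nat) => Nat) ζ (fun (θ : Nat) => fun (t : Nat) => succ t) ξ) 1 0) (vnil Nat)))))
  ~> refl (Vec Nat 4) (vcons Nat 3 4 (vcons Nat 2 2 (vcons Nat 1 0 (vcons Nat 0 ((fun (ζ : Nat) => elimNat (fun (ξ : Nat) => Nat) 1 (fun (α : Nat) => fun (θ : Nat) => succ θ) ζ) 0) (vnil Nat)))))
  ~> refl (Vec Nat 4) (vcons Nat 3 4 (vcons Nat 2 2 (vcons Nat 1 0 (vcons Nat 0 (elimNat (fun (ζ : Nat) => Nat) 1 (fun (ξ : Nat) => fun (α : Nat) => succ α) 0) (vnil Nat)))))
  ~> refl (Vec Nat 4) (vcons Nat 3 4 (vcons Nat 2 2 (vcons Nat 1 0 (vcons Nat 0 1 (vnil Nat)))))
type:
  Eq (Vec Nat 4) (vcons Nat 3 4 (vcons Nat 2 2 (vcons Nat 1 0 (vcons Nat 0 1 (vnil Nat))))) (vcons Nat 3 4 (vcons Nat 2 2 (vcons Nat 1 0 (vcons Nat 0 1 (vnil Nat)))))


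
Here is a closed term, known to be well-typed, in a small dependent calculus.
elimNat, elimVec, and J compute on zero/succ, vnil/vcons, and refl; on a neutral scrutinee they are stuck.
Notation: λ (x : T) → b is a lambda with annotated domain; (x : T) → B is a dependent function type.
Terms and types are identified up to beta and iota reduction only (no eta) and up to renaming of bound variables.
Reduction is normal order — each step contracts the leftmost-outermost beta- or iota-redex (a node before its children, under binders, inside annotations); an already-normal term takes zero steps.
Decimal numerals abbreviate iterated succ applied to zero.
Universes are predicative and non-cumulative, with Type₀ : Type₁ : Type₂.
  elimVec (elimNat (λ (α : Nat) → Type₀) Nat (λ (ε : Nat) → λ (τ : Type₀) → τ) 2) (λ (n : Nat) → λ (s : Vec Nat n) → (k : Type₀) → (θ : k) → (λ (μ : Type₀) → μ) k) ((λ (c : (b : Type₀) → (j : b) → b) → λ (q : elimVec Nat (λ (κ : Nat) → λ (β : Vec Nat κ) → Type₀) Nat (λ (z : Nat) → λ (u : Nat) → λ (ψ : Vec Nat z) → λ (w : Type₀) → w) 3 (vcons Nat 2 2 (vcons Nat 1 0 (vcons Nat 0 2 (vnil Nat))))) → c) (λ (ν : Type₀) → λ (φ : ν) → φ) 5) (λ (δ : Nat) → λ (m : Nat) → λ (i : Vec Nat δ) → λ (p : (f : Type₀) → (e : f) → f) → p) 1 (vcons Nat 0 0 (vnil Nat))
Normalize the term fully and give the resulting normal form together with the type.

reduced normal form:
  λ (α : Type₀) → λ (ε : α) → ε
the term's type:
  (α : Type₀) → (ε : α) → α
observation: the first redex contracted is an elimVec iota-redex; the normal form is reached in 8 normal-order steps.


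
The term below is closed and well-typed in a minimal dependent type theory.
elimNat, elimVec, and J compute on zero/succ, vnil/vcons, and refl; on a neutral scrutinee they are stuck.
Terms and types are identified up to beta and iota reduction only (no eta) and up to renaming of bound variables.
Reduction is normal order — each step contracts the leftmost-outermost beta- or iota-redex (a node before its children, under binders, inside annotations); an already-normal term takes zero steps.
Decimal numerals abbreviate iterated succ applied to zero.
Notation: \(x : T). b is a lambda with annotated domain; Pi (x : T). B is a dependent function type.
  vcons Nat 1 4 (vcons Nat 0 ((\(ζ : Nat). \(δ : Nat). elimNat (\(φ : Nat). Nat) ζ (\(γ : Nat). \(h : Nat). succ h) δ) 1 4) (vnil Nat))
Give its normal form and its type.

reduced normal form:
  vcons Nat 1 4 (vcons Nat 0 5 (vnil Nat))
the term's type:
  Vec Nat 2


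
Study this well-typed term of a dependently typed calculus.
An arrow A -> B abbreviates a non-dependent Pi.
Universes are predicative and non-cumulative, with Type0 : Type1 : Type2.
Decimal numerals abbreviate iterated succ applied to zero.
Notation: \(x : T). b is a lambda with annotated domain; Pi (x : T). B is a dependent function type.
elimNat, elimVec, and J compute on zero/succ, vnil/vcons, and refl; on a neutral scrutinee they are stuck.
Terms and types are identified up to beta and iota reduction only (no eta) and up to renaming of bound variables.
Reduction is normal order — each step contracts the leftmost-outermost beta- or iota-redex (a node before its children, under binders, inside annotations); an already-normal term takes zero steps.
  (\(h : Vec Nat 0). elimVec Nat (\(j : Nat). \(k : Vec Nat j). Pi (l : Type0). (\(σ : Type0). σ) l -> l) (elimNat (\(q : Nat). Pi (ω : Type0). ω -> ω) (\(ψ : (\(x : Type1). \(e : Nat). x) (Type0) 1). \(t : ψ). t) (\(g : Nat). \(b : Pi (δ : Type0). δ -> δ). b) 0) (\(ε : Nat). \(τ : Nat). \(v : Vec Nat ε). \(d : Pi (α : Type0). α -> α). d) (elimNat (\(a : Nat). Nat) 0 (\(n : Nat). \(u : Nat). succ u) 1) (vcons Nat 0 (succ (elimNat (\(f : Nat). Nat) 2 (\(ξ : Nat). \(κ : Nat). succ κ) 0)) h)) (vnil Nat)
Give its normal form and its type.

normal form:
  \(h : Type0). \(j : h). j
type:
  Pi (h : Type0). h -> h
observation: normalization takes exactly 10 steps under the normal-order strategy.


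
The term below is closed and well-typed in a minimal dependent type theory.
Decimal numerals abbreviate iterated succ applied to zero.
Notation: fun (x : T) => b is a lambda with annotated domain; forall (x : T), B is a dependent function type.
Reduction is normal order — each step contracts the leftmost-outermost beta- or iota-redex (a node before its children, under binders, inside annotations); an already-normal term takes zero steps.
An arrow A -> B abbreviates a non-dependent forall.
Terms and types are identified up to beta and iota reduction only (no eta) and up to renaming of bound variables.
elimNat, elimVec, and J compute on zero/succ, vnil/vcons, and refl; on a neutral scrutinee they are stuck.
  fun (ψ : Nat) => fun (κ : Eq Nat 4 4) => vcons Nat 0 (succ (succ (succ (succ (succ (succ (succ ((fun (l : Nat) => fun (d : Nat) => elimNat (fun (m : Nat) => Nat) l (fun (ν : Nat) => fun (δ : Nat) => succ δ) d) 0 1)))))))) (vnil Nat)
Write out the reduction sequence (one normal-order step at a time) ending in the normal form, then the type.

normal-order reduction sequence:
  fun (ψ : Nat) => fun (κ : Eq Nat 4 4) => vcons Nat 0 (succ (succ (succ (succ (succ (succ (succ ((fun (l : Nat) => fun (d : Nat) => elimNat (fun (m : Nat) => Nat) l (fun (ν : Nat) => fun (δ : Nat) => succ δ) d) 0 1)))))))) (vnil Nat)
  ~> fun (ψ : Nat) => fun (κ : Eq Nat 4 4) => vcons Nat 0 (succ (succ (succ (succ (succ (succ (succ ((fun (l : Nat) => elimNat (fun (d : Nat) => Nat) 0 (fun (m : Nat) => fun (ν : Nat) => succ ν) l) 1)))))))) (vnil Nat)
  ~> fun (ψ : Nat) => fun (κ : Eq Nat 4 4) => vcons Nat 0 (succ (succ (succ (succ (succ (succ (succ (elimNat (fun (l : Nat) => Nat) 0 (fun (d : Nat) => fun (m : Nat) => succ m) 1)))))))) (vnil Nat)
  ~> fun (ψ : Nat) => fun (κ : Eq Nat 4 4) => vcons Nat 0 (succ (succ (succ (succ (succ (succ (succ ((fun (l : Nat) => fun (d : Nat) => succ d) 0 (elimNat (fun (m : Nat) => Nat) 0 (fun (ν : Nat) => fun (δ : Nat) => succ δ) 0))))))))) (vnil Nat)
  ~> fun (ψ : Nat) => fun (κ : Eq Nat 4 4) => vcons Nat 0 (succ (succ (succ (succ (succ (succ (succ ((fun (l : Nat) => succ l) (elimNat (fun (d : Nat) => Nat) 0 (fun (m : Nat) => fun (ν : Nat) => succ ν) 0))))))))) (vnil Nat)
  ~> fun (ψ : Nat) => fun (κ : Eq Nat 4 4) => vcons Nat 0 (succ (succ (succ (succ (succ (succ (succ (succ (elimNat (fun (l : Nat) => Nat) 0 (fun (d : Nat) => fun (m : Nat) => succ m) 0))))))))) (vnil Nat)
  ~> fun (ψ : Nat) => fun (κ : Eq Nat 4 4) => vcons Nat 0 8 (vnil Nat)
type:
  Nat -> Eq Nat 4 4 -> Vec Nat 1


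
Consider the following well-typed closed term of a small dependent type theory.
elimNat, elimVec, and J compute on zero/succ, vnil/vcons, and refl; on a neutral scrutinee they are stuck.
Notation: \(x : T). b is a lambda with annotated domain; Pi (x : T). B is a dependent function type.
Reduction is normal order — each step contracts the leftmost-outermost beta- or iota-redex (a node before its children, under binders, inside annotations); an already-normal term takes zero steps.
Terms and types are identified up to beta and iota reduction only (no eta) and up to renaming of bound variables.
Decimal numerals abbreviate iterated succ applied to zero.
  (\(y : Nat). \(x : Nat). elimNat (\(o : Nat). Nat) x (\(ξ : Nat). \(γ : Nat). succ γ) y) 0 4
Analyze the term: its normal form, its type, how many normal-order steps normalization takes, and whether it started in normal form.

normal form:
  4
the term's type:
  Nat
normal-order step count: 3
term was already normal: no
first contracted redex: a beta-redex


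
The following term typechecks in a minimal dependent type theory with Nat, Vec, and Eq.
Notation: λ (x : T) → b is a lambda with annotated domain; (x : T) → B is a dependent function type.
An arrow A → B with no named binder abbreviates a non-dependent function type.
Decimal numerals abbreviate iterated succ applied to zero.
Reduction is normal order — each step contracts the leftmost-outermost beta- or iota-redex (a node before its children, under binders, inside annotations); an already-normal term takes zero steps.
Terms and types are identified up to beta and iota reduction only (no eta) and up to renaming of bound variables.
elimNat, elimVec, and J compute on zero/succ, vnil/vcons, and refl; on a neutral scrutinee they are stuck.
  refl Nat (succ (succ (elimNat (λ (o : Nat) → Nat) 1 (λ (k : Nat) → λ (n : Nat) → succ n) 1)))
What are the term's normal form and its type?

resulting normal form:
  refl Nat 4
the term's type:
  Eq Nat 4 4


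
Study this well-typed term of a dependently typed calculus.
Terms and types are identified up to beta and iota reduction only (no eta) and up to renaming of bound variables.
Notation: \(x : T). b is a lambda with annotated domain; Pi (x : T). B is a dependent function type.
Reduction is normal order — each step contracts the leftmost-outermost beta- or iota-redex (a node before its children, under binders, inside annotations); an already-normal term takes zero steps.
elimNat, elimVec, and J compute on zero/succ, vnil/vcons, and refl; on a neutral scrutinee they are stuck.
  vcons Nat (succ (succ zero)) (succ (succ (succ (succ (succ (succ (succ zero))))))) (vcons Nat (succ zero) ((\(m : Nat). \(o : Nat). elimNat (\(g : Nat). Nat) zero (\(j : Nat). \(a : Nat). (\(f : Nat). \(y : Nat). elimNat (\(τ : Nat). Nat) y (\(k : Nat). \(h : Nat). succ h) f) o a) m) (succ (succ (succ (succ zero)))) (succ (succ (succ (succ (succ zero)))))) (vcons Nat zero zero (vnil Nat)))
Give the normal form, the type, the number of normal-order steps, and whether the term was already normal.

normal form:
  vcons Nat (succ (succ zero)) (succ (succ (succ (succ (succ (succ (succ zero))))))) (vcons Nat (succ zero) (succ (succ (succ (succ (succ (succ (succ (succ (succ (succ (succ (succ (succ (succ (succ (succ (succ (succ (succ (succ zero)))))))))))))))))))) (vcons Nat zero zero (vnil Nat)))
type:
  Vec Nat (succ (succ (succ zero)))
reduction steps (normal order): 87
already normal: no
first contracted redex: a beta-redex


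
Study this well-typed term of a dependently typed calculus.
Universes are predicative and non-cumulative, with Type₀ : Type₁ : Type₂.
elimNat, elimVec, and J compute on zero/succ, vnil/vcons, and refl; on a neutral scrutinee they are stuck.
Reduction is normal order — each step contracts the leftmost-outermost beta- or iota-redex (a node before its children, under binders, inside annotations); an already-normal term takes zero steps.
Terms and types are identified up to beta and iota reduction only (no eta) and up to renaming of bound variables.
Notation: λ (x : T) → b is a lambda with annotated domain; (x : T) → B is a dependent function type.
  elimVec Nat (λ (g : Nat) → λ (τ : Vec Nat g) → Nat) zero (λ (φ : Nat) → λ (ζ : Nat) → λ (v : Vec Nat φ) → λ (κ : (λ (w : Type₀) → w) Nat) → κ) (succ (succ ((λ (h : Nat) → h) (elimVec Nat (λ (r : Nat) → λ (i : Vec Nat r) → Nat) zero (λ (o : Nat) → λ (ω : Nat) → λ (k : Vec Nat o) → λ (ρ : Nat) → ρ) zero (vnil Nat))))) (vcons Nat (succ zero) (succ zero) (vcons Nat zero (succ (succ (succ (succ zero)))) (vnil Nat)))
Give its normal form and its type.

normal form:
  zero
inferred type:
  Nat


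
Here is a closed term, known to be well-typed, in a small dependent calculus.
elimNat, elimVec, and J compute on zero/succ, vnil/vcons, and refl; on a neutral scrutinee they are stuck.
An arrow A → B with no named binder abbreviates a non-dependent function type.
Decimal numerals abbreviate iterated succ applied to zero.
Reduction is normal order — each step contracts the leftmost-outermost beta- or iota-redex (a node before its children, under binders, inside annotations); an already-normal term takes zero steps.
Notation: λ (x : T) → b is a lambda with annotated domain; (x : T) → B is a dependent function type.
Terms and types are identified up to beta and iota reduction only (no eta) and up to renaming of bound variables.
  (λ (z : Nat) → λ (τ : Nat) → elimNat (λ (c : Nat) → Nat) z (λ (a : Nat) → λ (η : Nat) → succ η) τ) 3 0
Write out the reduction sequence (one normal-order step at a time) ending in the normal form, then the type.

reduction (normal order):
  (λ (z : Nat) → λ (τ : Nat) → elimNat (λ (c : Nat) → Nat) z (λ (a : Nat) → λ (η : Nat) → succ η) τ) 3 0
  ~> (λ (z : Nat) → elimNat (λ (τ : Nat) → Nat) 3 (λ (c : Nat) → λ (a : Nat) → succ a) z) 0
  ~> elimNat (λ (z : Nat) → Nat) 3 (λ (τ : Nat) → λ (c : Nat) → succ c) 0
  ~> 3
type:
  Nat


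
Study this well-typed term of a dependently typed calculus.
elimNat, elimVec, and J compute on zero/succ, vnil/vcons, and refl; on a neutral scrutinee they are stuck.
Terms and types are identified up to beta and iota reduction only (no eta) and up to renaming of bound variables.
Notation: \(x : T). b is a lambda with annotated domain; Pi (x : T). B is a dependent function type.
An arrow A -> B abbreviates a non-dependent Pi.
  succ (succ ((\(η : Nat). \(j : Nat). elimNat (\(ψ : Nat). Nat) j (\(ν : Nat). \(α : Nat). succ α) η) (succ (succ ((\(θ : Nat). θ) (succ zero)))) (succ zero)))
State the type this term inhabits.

type:
  Nat


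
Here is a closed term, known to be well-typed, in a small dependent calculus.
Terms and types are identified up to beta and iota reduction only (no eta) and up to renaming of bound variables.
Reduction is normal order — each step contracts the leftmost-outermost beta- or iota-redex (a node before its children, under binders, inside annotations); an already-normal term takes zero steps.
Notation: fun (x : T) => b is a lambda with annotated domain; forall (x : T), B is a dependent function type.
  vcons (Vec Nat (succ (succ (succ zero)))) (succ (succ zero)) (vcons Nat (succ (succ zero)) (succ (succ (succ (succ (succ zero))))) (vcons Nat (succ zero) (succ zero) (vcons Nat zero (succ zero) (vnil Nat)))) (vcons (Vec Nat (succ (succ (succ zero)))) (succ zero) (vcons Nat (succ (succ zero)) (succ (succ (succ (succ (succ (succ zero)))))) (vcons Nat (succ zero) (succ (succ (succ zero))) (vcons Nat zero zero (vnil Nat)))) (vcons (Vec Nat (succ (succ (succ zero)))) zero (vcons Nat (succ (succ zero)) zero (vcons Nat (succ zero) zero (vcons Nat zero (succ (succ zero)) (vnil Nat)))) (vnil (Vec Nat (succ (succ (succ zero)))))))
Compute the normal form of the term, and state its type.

normal form:
  vcons (Vec Nat (succ (succ (succ zero)))) (succ (succ zero)) (vcons Nat (succ (succ zero)) (succ (succ (succ (succ (succ zero))))) (vcons Nat (succ zero) (succ zero) (vcons Nat zero (succ zero) (vnil Nat)))) (vcons (Vec Nat (succ (succ (succ zero)))) (succ zero) (vcons Nat (succ (succ zero)) (succ (succ (succ (succ (succ (succ zero)))))) (vcons Nat (succ zero) (succ (succ (succ zero))) (vcons Nat zero zero (vnil Nat)))) (vcons (Vec Nat (succ (succ (succ zero)))) zero (vcons Nat (succ (succ zero)) zero (vcons Nat (succ zero) zero (vcons Nat zero (succ (succ zero)) (vnil Nat)))) (vnil (Vec Nat (succ (succ (succ zero)))))))
inferred type:
  Vec (Vec Nat (succ (succ (succ zero)))) (succ (succ (succ zero)))
observation: no redex remains anywhere in the term; it is its own normal form.


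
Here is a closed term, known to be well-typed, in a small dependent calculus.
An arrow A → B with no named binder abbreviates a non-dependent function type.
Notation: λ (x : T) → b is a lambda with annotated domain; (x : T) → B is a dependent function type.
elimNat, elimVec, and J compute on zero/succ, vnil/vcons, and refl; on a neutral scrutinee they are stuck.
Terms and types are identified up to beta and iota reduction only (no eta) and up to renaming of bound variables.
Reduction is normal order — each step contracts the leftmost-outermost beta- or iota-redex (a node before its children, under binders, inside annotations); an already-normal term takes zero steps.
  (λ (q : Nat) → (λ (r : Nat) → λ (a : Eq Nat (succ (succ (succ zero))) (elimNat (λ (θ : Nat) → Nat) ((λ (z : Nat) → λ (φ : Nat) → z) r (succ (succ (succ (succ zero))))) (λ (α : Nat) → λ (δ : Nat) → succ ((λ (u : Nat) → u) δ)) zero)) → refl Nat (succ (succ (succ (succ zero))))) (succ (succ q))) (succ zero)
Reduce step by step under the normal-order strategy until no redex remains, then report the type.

reduction (normal order):
  (λ (q : Nat) → (λ (r : Nat) → λ (a : Eq Nat (succ (succ (succ zero))) (elimNat (λ (θ : Nat) → Nat) ((λ (z : Nat) → λ (φ : Nat) → z) r (succ (succ (succ (succ zero))))) (λ (α : Nat) → λ (δ : Nat) → succ ((λ (u : Nat) → u) δ)) zero)) → refl Nat (succ (succ (succ (succ zero))))) (succ (succ q))) (succ zero)
  ~> (λ (q : Nat) → λ (r : Eq Nat (succ (succ (succ zero))) (elimNat (λ (a : Nat) → Nat) ((λ (θ : Nat) → λ (z : Nat) → θ) q (succ (succ (succ (succ zero))))) (λ (φ : Nat) → λ (α : Nat) → succ ((λ (δ : Nat) → δ) α)) zero)) → refl Nat (succ (succ (succ (succ zero))))) (succ (succ (succ zero)))
  ~> λ (q : Eq Nat (succ (succ (succ zero))) (elimNat (λ (r : Nat) → Nat) ((λ (a : Nat) → λ (θ : Nat) → a) (succ (succ (succ zero))) (succ (succ (succ (succ zero))))) (λ (z : Nat) → λ (φ : Nat) → succ ((λ (α : Nat) → α) φ)) zero)) → refl Nat (succ (succ (succ (succ zero))))
  ~> λ (q : Eq Nat (succ (succ (succ zero))) ((λ (r : Nat) → λ (a : Nat) → r) (succ (succ (succ zero))) (succ (succ (succ (succ zero)))))) → refl Nat (succ (succ (succ (succ zero))))
  ~> λ (q : Eq Nat (succ (succ (succ zero))) ((λ (r : Nat) → succ (succ (succ zero))) (succ (succ (succ (succ zero)))))) → refl Nat (succ (succ (succ (succ zero))))
  ~> λ (q : Eq Nat (succ (succ (succ zero))) (succ (succ (succ zero)))) → refl Nat (succ (succ (succ (succ zero))))
the term's type:
  Eq Nat (succ (succ (succ zero))) (succ (succ (succ zero))) → Eq Nat (succ (succ (succ (succ zero)))) (succ (succ (succ (succ zero))))


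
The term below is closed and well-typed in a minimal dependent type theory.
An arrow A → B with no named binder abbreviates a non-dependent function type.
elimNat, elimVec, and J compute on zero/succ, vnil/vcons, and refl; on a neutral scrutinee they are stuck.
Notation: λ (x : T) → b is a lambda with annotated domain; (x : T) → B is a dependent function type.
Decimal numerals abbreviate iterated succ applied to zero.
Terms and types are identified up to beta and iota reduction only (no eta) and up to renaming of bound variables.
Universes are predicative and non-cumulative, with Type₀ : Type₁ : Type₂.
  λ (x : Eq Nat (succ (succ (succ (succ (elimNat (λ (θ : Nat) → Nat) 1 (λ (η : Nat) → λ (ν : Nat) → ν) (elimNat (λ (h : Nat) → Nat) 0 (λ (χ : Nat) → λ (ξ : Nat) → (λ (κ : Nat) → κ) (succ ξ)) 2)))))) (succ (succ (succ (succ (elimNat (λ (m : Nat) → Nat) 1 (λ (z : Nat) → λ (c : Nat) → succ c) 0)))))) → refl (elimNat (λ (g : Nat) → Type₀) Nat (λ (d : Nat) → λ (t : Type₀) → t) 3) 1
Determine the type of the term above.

inferred type:
  Eq Nat 5 5 → Eq Nat 1 1


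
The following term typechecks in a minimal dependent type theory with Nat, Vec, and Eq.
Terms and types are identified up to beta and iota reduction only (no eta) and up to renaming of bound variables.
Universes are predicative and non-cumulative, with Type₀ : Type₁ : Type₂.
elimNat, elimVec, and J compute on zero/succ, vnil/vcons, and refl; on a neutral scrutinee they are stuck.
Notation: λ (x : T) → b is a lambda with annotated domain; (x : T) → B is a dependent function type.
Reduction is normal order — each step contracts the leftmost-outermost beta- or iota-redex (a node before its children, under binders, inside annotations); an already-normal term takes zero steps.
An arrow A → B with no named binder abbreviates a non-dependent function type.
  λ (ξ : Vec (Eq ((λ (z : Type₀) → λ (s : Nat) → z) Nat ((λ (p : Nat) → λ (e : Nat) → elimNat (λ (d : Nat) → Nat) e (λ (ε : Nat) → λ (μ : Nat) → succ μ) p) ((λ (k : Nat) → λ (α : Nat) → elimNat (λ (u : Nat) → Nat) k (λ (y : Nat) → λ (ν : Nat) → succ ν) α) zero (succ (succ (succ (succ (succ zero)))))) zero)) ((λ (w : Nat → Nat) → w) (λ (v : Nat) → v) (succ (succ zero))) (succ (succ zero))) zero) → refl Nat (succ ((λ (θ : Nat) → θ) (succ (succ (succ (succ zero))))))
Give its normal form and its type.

resulting normal form:
  λ (ξ : Vec (Eq Nat (succ (succ zero)) (succ (succ zero))) zero) → refl Nat (succ (succ (succ (succ (succ zero)))))
inferred type:
  Vec (Eq Nat (succ (succ zero)) (succ (succ zero))) zero → Eq Nat (succ (succ (succ (succ (succ zero))))) (succ (succ (succ (succ (succ zero)))))


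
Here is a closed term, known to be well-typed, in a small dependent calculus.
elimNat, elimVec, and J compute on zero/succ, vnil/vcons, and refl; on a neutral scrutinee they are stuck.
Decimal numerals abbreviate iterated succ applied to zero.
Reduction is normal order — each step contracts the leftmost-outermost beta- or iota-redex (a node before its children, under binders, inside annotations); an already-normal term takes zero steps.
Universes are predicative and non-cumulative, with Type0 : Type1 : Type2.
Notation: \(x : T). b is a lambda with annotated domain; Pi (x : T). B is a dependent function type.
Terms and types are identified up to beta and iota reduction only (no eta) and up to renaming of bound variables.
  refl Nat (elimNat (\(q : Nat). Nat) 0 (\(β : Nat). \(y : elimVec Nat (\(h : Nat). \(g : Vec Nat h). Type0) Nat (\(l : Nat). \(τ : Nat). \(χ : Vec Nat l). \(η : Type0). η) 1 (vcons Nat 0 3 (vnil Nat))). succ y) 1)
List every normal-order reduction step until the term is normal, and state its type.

normal-order reduction sequence:
  refl Nat (elimNat (\(q : Nat). Nat) 0 (\(β : Nat). \(y : elimVec Nat (\(h : Nat). \(g : Vec Nat h). Type0) Nat (\(l : Nat). \(τ : Nat). \(χ : Vec Nat l). \(η : Type0). η) 1 (vcons Nat 0 3 (vnil Nat))). succ y) 1)
  ~> refl Nat ((\(q : Nat). \(β : elimVec Nat (\(y : Nat). \(h : Vec Nat y). Type0) Nat (\(g : Nat). \(l : Nat). \(τ : Vec Nat g). \(χ : Type0). χ) 1 (vcons Nat 0 3 (vnil Nat))). succ β) 0 (elimNat (\(η : Nat). Nat) 0 (\(ψ : Nat). \(m : elimVec Nat (\(α : Nat). \(o : Vec Nat α). Type0) Nat (\(a : Nat). \(μ : Nat). \(ζ : Vec Nat a). \(ε : Type0). ε) 1 (vcons Nat 0 3 (vnil Nat))). succ m) 0))
  ~> refl Nat ((\(q : elimVec Nat (\(β : Nat). \(y : Vec Nat β). Type0) Nat (\(h : Nat). \(g : Nat). \(l : Vec Nat h). \(τ : Type0). τ) 1 (vcons Nat 0 3 (vnil Nat))). succ q) (elimNat (\(χ : Nat). Nat) 0 (\(η : Nat). \(ψ : elimVec Nat (\(m : Nat). \(α : Vec Nat m). Type0) Nat (\(o : Nat). \(a : Nat). \(μ : Vec Nat o). \(ζ : Type0). ζ) 1 (vcons Nat 0 3 (vnil Nat))). succ ψ) 0))
  ~> refl Nat (succ (elimNat (\(q : Nat). Nat) 0 (\(β : Nat). \(y : elimVec Nat (\(h : Nat). \(g : Vec Nat h). Type0) Nat (\(l : Nat). \(τ : Nat). \(χ : Vec Nat l). \(η : Type0). η) 1 (vcons Nat 0 3 (vnil Nat))). succ y) 0))
  ~> refl Nat 1
type:
  Eq Nat 1 1


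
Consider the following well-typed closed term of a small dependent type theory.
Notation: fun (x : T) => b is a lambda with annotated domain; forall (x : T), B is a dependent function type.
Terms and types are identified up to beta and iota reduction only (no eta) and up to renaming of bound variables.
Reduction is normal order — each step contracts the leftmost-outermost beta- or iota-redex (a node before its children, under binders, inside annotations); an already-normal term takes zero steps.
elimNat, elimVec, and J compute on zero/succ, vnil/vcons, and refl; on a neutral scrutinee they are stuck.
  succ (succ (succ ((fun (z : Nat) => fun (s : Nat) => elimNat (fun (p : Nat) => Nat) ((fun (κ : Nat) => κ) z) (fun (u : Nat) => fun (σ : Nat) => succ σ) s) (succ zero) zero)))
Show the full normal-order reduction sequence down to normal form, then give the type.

normal-order reduction:
  succ (succ (succ ((fun (z : Nat) => fun (s : Nat) => elimNat (fun (p : Nat) => Nat) ((fun (κ : Nat) => κ) z) (fun (u : Nat) => fun (σ : Nat) => succ σ) s) (succ zero) zero)))
  ~> succ (succ (succ ((fun (z : Nat) => elimNat (fun (s : Nat) => Nat) ((fun (p : Nat) => p) (succ zero)) (fun (κ : Nat) => fun (u : Nat) => succ u) z) zero)))
  ~> succ (succ (succ (elimNat (fun (z : Nat) => Nat) ((fun (s : Nat) => s) (succ zero)) (fun (p : Nat) => fun (κ : Nat) => succ κ) zero)))
  ~> succ (succ (succ ((fun (z : Nat) => z) (succ zero))))
  ~> succ (succ (succ (succ zero)))
type:
  Nat


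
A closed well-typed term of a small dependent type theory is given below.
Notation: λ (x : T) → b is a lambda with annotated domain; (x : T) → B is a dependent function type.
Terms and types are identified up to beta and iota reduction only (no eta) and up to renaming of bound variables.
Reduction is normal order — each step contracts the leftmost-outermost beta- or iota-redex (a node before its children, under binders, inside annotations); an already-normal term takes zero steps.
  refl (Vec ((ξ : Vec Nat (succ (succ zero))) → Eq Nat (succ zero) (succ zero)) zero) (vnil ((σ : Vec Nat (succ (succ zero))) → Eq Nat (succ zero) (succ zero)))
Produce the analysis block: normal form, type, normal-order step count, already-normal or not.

reduced normal form:
  refl (Vec ((ξ : Vec Nat (succ (succ zero))) → Eq Nat (succ zero) (succ zero)) zero) (vnil ((σ : Vec Nat (succ (succ zero))) → Eq Nat (succ zero) (succ zero)))
inferred type:
  Eq (Vec ((ξ : Vec Nat (succ (succ zero))) → Eq Nat (succ zero) (succ zero)) zero) (vnil ((σ : Vec Nat (succ (succ zero))) → Eq Nat (succ zero) (succ zero))) (vnil ((k : Vec Nat (succ (succ zero))) → Eq Nat (succ zero) (succ zero)))
reduction steps (normal order): 0
term was already normal: yes


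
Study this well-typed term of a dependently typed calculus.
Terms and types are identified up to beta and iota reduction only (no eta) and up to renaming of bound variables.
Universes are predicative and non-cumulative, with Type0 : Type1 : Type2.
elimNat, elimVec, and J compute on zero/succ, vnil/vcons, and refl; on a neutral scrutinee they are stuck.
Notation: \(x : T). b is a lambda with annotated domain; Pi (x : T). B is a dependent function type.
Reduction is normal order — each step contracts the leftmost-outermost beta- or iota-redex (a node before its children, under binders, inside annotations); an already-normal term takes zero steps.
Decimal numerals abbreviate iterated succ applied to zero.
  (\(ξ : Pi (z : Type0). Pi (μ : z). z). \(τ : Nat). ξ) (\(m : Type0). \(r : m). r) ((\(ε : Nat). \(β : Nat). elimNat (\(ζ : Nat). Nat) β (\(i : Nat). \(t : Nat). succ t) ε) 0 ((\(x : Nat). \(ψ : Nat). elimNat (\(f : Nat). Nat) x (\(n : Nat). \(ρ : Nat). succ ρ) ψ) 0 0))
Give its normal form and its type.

resulting normal form:
  \(ξ : Type0). \(z : ξ). z
type:
  Pi (ξ : Type0). Pi (z : ξ). ξ
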